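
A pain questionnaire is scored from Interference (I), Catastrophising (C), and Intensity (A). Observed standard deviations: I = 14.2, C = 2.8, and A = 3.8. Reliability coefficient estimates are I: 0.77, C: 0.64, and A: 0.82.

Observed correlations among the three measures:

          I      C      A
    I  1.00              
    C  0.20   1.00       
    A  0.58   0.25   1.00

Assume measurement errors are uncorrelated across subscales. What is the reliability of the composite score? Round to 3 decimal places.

Var(I+C+A) = 14.2² + 2.8² + 3.8² + 2·[14.2·2.8·0.20 + 14.2·3.8·0.58 + 2.8·3.8·0.25] = 223.92 + 83.8176 = 307.738.
Because errors are independent across components, Cov(Tᵢ,Tⱼ) = Cov(Xᵢ,Xⱼ); the off-diagonal part of the true-score variance is the same as above.
True-score variance = [14.2²·0.77 + 2.8²·0.64 + 3.8²·0.82] + 83.8176 = 172.121 + 83.8176 = 255.939.
Reliability = 255.939 / 307.738 = 0.832.

0.832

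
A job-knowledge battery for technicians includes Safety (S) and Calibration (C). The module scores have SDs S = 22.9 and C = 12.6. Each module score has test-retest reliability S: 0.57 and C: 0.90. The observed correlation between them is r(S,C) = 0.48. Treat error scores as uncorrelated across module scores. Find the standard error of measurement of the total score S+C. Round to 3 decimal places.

Var(total) = 683.17 + 276.998 = 960.168.
True-score variance = 441.798 + 276.998 = 718.796, so reliability = 0.7486.
Error variance = 960.168 − 718.796 = 241.372; SEM = √241.372 = 15.536.

15.536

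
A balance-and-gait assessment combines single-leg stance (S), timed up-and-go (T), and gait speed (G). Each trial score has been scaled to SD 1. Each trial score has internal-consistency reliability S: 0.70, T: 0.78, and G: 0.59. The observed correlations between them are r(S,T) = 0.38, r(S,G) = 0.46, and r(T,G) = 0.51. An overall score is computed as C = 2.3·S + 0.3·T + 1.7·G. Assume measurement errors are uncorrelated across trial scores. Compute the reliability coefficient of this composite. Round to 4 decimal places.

Var(C) = 2.3² + 0.3² + 1.7² + 2·[0.69·0.38 + 3.91·0.46 + 0.51·0.51] = 8.27 + 4.6418 = 12.9118.
Because errors are independent across components, Cov(Tᵢ,Tⱼ) = Cov(Xᵢ,Xⱼ); the off-diagonal part of the true-score variance is the same as above.
True-score variance = [2.3²·0.70 + 0.3²·0.78 + 1.7²·0.59] + 4.6418 = 5.4783 + 4.6418 = 10.1201.
Reliability = 10.1201 / 12.9118 = 0.7838.

0.7838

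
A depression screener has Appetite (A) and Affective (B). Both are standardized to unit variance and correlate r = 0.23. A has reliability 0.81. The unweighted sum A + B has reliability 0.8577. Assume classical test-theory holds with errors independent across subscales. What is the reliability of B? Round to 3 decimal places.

0.840

Var(A+B) = 2 + 2·0.23 = 2.460.
True-score variance = ρ_A + ρ_B + 2·0.23, so 0.8577 = (0.81 + ρ_B + 0.46) / 2.460.
ρ_B = 0.8577·2.460 − 0.81 − 0.46 = 0.840.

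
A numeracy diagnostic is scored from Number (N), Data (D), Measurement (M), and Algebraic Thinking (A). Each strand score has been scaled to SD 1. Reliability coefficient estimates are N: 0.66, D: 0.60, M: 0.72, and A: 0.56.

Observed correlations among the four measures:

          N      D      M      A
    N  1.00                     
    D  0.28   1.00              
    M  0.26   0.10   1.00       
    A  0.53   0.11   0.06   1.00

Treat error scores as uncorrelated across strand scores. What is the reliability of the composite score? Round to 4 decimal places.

0.7814

Var(N+D+M+A) = 4 + 2·[0.28 + 0.26 + 0.53 + 0.10 + 0.11 + 0.06] = 4 + 2.68 = 6.68.
Because errors are independent across components, Cov(Tᵢ,Tⱼ) = Cov(Xᵢ,Xⱼ); the off-diagonal part of the true-score variance is the same as above.
True-score variance = [0.66 + 0.60 + 0.72 + 0.56] + 2.68 = 2.54 + 2.68 = 5.22.
Reliability = 5.22 / 6.68 = 0.7814.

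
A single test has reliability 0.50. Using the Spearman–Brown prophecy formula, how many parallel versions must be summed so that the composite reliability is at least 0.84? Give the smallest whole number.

6

k ≥ ρ*(1−ρ₁)/(ρ₁(1−ρ*)) = 0.84·0.50 / (0.50·0.16) = 5.250.
Smallest integer k = 6.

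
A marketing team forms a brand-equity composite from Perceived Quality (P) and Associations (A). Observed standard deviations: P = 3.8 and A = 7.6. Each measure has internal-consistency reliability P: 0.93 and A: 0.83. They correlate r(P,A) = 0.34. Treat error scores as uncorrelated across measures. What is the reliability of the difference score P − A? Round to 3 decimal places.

Var(P−A) = 3.8² + 7.6² − 2·3.8·7.6·0.34 = 72.2 − 19.6384 = 52.5616.
Under uncorrelated errors the observed covariances equal the true-score covariances, so only the own-variance terms attenuate.
True-score variance = [3.8²·0.93 + 7.6²·0.83] − 19.6384 = 61.37 − 19.6384 = 41.7316.
Reliability = 41.7316 / 52.5616 = 0.794.

0.794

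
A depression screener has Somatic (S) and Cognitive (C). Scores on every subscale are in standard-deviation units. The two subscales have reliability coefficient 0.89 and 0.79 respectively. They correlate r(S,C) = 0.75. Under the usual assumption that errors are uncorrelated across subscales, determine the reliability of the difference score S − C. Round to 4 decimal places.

0.3600

Var(S−C) = 1 + 1 − 2·0.75 = 2 − 1.5 = 0.5.
With uncorrelated errors the cross-covariances are all true-score covariance, so they carry over unchanged; only the diagonal terms shrink to ρᵢσᵢ².
True-score variance = [0.89 + 0.79] − 1.5 = 1.68 − 1.5 = 0.18.
Reliability = 0.18 / 0.5 = 0.3600.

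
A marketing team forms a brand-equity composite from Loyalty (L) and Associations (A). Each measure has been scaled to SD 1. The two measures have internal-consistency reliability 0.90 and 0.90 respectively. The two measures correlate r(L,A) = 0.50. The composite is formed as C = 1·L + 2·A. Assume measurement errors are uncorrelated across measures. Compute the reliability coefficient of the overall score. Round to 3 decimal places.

0.929

Var(C) = 1 + 2² + 2·[2·0.50] = 5 + 2 = 7.
With uncorrelated errors the cross-covariances are all true-score covariance, so they carry over unchanged; only the diagonal terms shrink to ρᵢσᵢ².
True-score variance = [0.90 + 2²·0.90] + 2 = 4.5 + 2 = 6.5.
Reliability = 6.5 / 7 = 0.929.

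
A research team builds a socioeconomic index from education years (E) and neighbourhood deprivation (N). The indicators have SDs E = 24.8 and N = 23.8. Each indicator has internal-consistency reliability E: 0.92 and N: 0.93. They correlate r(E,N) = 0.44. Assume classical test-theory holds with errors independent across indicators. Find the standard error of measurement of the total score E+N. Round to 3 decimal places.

Var(total) = 1181.48 + 519.411 = 1700.89.
True-score variance = 1092.63 + 519.411 = 1612.04, so reliability = 0.9478.
Error variance = 1700.89 − 1612.04 = 88.854; SEM = √88.854 = 9.426.

9.426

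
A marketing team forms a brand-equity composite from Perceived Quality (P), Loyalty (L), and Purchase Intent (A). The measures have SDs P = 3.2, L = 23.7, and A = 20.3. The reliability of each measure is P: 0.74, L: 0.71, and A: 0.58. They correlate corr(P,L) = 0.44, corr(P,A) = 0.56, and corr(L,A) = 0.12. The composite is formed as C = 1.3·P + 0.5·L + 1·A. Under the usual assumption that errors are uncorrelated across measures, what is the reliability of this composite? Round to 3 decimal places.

Var(C) = 1.3²·3.2² + 0.5²·23.7² + 20.3² + 2·[0.65·3.2·23.7·0.44 + 1.3·3.2·20.3·0.56 + 0.5·23.7·20.3·0.12] = 569.818 + 195.695 = 765.514.
With uncorrelated errors the cross-covariances are all true-score covariance, so they carry over unchanged; only the diagonal terms shrink to ρᵢσᵢ².
True-score variance = [1.3²·3.2²·0.74 + 0.5²·23.7²·0.71 + 20.3²·0.58] + 195.695 = 351.518 + 195.695 = 547.214.
Reliability = 547.214 / 765.514 = 0.715.

0.715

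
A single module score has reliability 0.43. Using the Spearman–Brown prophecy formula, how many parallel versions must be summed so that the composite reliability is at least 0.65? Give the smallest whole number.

3

k ≥ ρ*(1−ρ₁)/(ρ₁(1−ρ*)) = 0.65·0.57 / (0.43·0.35) = 2.462.
Smallest integer k = 3.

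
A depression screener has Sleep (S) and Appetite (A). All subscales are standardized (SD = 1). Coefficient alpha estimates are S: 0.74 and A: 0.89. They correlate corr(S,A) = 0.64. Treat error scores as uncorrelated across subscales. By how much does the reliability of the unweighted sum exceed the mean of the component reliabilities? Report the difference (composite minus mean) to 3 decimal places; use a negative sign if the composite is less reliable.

Var(sum) = 2 + 1.28 = 3.28; true-score variance = 1.63 + 1.28 = 2.91; composite reliability = 0.8872.
Mean component reliability = 0.8150.
Difference = 0.8872 − 0.8150 = 0.072.

0.072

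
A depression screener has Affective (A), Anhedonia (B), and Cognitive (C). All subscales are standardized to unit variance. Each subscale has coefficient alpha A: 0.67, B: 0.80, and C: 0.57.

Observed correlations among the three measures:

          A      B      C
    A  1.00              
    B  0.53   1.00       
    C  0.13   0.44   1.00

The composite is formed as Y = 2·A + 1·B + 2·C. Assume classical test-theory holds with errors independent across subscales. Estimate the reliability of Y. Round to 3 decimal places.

Var(Y) = 2² + 1 + 2² + 2·[2·0.53 + 4·0.13 + 2·0.44] = 9 + 4.92 = 13.92.
Because errors are independent across components, Cov(Tᵢ,Tⱼ) = Cov(Xᵢ,Xⱼ); the off-diagonal part of the true-score variance is the same as above.
True-score variance = [2²·0.67 + 0.80 + 2²·0.57] + 4.92 = 5.76 + 4.92 = 10.68.
Reliability = 10.68 / 13.92 = 0.767.

0.767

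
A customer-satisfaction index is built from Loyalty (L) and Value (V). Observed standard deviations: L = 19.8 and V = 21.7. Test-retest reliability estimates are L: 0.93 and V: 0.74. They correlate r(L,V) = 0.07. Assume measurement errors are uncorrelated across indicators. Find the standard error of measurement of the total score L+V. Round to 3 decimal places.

Var(total) = 862.93 + 60.1524 = 923.082.
True-score variance = 713.056 + 60.1524 = 773.208, so reliability = 0.8376.
Error variance = 923.082 − 773.208 = 149.874; SEM = √149.874 = 12.242.

12.242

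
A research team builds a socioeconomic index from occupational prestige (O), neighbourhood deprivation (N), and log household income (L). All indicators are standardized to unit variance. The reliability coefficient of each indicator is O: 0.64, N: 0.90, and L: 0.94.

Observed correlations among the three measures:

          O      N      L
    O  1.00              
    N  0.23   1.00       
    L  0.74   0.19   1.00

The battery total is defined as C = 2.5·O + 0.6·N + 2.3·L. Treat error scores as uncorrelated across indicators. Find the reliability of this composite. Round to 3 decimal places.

Var(C) = 2.5² + 0.6² + 2.3² + 2·[1.5·0.23 + 5.75·0.74 + 1.38·0.19] = 11.9 + 9.7244 = 21.6244.
Under uncorrelated errors the observed covariances equal the true-score covariances, so only the own-variance terms attenuate.
True-score variance = [2.5²·0.64 + 0.6²·0.90 + 2.3²·0.94] + 9.7244 = 9.2966 + 9.7244 = 19.021.
Reliability = 19.021 / 21.6244 = 0.880.

0.880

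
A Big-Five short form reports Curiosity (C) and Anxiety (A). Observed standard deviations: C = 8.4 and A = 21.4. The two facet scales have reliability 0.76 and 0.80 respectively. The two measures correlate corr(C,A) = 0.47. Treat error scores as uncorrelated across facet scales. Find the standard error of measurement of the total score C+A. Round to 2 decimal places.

10.42

Var(total) = 528.52 + 168.974 = 697.494.
True-score variance = 419.994 + 168.974 = 588.968, so reliability = 0.8444.
Error variance = 697.494 − 588.968 = 108.526; SEM = √108.526 = 10.42.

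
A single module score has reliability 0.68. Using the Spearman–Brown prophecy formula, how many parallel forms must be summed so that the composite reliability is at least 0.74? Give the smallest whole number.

k ≥ ρ*(1−ρ₁)/(ρ₁(1−ρ*)) = 0.74·0.32 / (0.68·0.26) = 1.339.
Smallest integer k = 2.

2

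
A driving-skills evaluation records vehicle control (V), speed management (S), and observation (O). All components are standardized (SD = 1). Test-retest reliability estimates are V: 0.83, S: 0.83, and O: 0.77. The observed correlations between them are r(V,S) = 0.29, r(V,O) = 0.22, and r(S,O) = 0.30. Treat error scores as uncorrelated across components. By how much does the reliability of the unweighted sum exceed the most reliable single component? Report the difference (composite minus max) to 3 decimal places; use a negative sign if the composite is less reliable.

0.047

Var(sum) = 3 + 1.62 = 4.62; true-score variance = 2.43 + 1.62 = 4.05; composite reliability = 0.8766.
Max component reliability = 0.8300.
Difference = 0.8766 − 0.8300 = 0.047.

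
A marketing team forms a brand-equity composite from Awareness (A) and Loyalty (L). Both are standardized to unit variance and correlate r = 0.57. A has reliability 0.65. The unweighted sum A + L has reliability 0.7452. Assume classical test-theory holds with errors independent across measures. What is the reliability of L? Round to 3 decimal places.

Var(A+L) = 2 + 2·0.57 = 3.140.
True-score variance = ρ_A + ρ_L + 2·0.57, so 0.7452 = (0.65 + ρ_L + 1.14) / 3.140.
ρ_L = 0.7452·3.140 − 0.65 − 1.14 = 0.550.

0.550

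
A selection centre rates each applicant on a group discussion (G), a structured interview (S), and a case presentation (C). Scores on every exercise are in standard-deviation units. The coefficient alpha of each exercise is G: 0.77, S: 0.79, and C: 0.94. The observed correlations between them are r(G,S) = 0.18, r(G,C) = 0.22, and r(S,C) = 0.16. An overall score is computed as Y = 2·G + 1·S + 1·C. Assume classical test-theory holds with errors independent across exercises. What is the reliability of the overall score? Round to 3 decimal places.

0.850

Var(Y) = 2² + 1 + 1 + 2·[2·0.18 + 2·0.22 + 0.16] = 6 + 1.92 = 7.92.
With uncorrelated errors the cross-covariances are all true-score covariance, so they carry over unchanged; only the diagonal terms shrink to ρᵢσᵢ².
True-score variance = [2²·0.77 + 0.79 + 0.94] + 1.92 = 4.81 + 1.92 = 6.73.
Reliability = 6.73 / 7.92 = 0.850.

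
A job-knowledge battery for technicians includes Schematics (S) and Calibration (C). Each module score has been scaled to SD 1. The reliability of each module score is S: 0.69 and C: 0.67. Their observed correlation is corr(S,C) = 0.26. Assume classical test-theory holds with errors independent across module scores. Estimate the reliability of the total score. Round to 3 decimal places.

Var(S+C) = 2 + 2·[0.26] = 2 + 0.52 = 2.52.
Because errors are independent across components, Cov(Tᵢ,Tⱼ) = Cov(Xᵢ,Xⱼ); the off-diagonal part of the true-score variance is the same as above.
True-score variance = [0.69 + 0.67] + 0.52 = 1.36 + 0.52 = 1.88.
Reliability = 1.88 / 2.52 = 0.746.

0.746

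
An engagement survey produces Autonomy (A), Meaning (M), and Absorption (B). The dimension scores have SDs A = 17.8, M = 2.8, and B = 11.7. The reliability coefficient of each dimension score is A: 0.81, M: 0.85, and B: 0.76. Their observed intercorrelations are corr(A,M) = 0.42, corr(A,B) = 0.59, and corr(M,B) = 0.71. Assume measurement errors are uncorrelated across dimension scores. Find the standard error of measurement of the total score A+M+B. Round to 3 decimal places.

Var(total) = 461.57 + 334.132 = 795.702.
True-score variance = 367.341 + 334.132 = 701.472, so reliability = 0.8816.
Error variance = 795.702 − 701.472 = 94.2292; SEM = √94.2292 = 9.707.

9.707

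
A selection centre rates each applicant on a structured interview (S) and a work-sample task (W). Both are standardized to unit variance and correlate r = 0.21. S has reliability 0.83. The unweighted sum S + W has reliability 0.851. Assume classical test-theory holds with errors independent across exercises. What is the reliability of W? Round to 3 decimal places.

0.809

Var(S+W) = 2 + 2·0.21 = 2.420.
True-score variance = ρ_S + ρ_W + 2·0.21, so 0.851 = (0.83 + ρ_W + 0.42) / 2.420.
ρ_W = 0.851·2.420 − 0.83 − 0.42 = 0.809.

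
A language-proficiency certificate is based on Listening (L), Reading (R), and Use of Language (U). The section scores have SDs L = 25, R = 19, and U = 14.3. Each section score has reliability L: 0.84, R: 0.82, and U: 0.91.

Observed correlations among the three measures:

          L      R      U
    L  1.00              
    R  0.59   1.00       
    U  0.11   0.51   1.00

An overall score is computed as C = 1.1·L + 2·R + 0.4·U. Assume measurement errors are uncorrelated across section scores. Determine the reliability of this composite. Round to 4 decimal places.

0.8969

Var(C) = 1.1²·25² + 2²·19² + 0.4²·14.3² + 2·[2.2·25·19·0.59 + 0.44·25·14.3·0.11 + 0.8·19·14.3·0.51] = 2232.97 + 1489.41 = 3722.38.
With uncorrelated errors the cross-covariances are all true-score covariance, so they carry over unchanged; only the diagonal terms shrink to ρᵢσᵢ².
True-score variance = [1.1²·25²·0.84 + 2²·19²·0.82 + 0.4²·14.3²·0.91] + 1489.41 = 1849.1 + 1489.41 = 3338.52.
Reliability = 3338.52 / 3722.38 = 0.8969.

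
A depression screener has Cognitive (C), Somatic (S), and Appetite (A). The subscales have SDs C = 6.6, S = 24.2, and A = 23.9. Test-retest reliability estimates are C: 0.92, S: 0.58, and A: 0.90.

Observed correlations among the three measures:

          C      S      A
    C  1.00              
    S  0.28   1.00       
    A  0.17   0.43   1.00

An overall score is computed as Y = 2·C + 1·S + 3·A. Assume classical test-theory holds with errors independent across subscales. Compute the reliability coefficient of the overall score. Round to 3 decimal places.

0.902

Var(Y) = 2²·6.6² + 24.2² + 3²·23.9² + 2·[2·6.6·24.2·0.28 + 6·6.6·23.9·0.17 + 3·24.2·23.9·0.43] = 5900.77 + 1992.9 = 7893.67.
With uncorrelated errors the cross-covariances are all true-score covariance, so they carry over unchanged; only the diagonal terms shrink to ρᵢσᵢ².
True-score variance = [2²·6.6²·0.92 + 24.2²·0.58 + 3²·23.9²·0.90] + 1992.9 = 5126.77 + 1992.9 = 7119.67.
Reliability = 7119.67 / 7893.67 = 0.902.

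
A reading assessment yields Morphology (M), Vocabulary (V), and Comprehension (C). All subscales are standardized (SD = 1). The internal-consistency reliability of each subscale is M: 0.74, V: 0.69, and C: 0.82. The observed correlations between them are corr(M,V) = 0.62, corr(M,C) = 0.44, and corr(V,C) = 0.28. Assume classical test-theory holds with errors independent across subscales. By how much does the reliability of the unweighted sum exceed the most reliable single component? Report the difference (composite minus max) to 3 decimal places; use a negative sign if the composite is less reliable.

0.048

Var(sum) = 3 + 2.68 = 5.68; true-score variance = 2.25 + 2.68 = 4.93; composite reliability = 0.8680.
Max component reliability = 0.8200.
Difference = 0.8680 − 0.8200 = 0.048.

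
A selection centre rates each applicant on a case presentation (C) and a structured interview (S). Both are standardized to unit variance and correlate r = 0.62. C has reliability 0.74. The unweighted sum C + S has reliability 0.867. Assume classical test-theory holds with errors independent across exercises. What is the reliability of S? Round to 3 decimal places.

0.829

Var(C+S) = 2 + 2·0.62 = 3.240.
True-score variance = ρ_C + ρ_S + 2·0.62, so 0.867 = (0.74 + ρ_S + 1.24) / 3.240.
ρ_S = 0.867·3.240 − 0.74 − 1.24 = 0.829.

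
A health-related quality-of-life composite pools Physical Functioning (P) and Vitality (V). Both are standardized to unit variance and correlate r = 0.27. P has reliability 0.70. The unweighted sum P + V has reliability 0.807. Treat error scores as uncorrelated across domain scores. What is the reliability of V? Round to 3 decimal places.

0.810

Var(P+V) = 2 + 2·0.27 = 2.540.
True-score variance = ρ_P + ρ_V + 2·0.27, so 0.807 = (0.70 + ρ_V + 0.54) / 2.540.
ρ_V = 0.807·2.540 − 0.70 − 0.54 = 0.810.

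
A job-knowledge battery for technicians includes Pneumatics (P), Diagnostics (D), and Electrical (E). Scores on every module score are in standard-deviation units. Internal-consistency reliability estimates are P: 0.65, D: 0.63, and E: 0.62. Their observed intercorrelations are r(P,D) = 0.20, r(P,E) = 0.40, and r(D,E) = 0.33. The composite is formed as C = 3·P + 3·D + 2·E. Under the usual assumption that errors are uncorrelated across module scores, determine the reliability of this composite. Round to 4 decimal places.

0.7672

Var(C) = 3² + 3² + 2² + 2·[9·0.20 + 6·0.40 + 6·0.33] = 22 + 12.36 = 34.36.
Because errors are independent across components, Cov(Tᵢ,Tⱼ) = Cov(Xᵢ,Xⱼ); the off-diagonal part of the true-score variance is the same as above.
True-score variance = [3²·0.65 + 3²·0.63 + 2²·0.62] + 12.36 = 14 + 12.36 = 26.36.
Reliability = 26.36 / 34.36 = 0.7672.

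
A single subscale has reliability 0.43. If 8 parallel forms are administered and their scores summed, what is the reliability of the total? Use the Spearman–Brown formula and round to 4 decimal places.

ρ_k = kρ / (1 + (k−1)ρ) = 8·0.43 / (1 + 7·0.43) = 3.440 / 4.010 = 0.8579.

0.8579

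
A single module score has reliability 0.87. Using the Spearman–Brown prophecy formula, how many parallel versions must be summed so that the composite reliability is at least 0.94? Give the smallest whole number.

3

k ≥ ρ*(1−ρ₁)/(ρ₁(1−ρ*)) = 0.94·0.13 / (0.87·0.06) = 2.341.
Smallest integer k = 3.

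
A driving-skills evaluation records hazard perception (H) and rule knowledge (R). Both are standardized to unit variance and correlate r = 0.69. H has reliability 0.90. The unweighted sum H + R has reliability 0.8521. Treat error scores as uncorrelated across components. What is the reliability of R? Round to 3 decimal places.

Var(H+R) = 2 + 2·0.69 = 3.380.
True-score variance = ρ_H + ρ_R + 2·0.69, so 0.8521 = (0.90 + ρ_R + 1.38) / 3.380.
ρ_R = 0.8521·3.380 − 0.90 − 1.38 = 0.600.

0.600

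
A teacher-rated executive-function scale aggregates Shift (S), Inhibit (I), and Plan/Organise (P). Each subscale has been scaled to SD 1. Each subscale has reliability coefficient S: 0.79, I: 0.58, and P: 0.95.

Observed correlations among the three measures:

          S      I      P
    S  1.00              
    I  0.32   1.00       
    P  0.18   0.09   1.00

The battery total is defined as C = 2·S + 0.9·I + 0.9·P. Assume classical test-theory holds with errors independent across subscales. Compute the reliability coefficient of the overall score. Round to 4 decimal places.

Var(C) = 2² + 0.9² + 0.9² + 2·[1.8·0.32 + 1.8·0.18 + 0.81·0.09] = 5.62 + 1.9458 = 7.5658.
Because errors are independent across components, Cov(Tᵢ,Tⱼ) = Cov(Xᵢ,Xⱼ); the off-diagonal part of the true-score variance is the same as above.
True-score variance = [2²·0.79 + 0.9²·0.58 + 0.9²·0.95] + 1.9458 = 4.3993 + 1.9458 = 6.3451.
Reliability = 6.3451 / 7.5658 = 0.8387.

0.8387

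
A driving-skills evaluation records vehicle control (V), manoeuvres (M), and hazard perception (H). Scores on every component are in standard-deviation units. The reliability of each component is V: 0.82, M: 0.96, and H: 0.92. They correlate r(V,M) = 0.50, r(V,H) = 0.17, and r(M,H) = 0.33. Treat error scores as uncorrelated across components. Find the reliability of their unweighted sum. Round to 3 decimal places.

Var(V+M+H) = 3 + 2·[0.50 + 0.17 + 0.33] = 3 + 2 = 5.
With uncorrelated errors the cross-covariances are all true-score covariance, so they carry over unchanged; only the diagonal terms shrink to ρᵢσᵢ².
True-score variance = [0.82 + 0.96 + 0.92] + 2 = 2.7 + 2 = 4.7.
Reliability = 4.7 / 5 = 0.940.

0.940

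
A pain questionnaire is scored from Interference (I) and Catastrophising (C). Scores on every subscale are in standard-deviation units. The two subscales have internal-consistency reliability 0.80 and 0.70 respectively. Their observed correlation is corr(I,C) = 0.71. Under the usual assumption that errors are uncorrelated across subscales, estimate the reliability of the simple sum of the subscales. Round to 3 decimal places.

Var(I+C) = 2 + 2·[0.71] = 2 + 1.42 = 3.42.
Because errors are independent across components, Cov(Tᵢ,Tⱼ) = Cov(Xᵢ,Xⱼ); the off-diagonal part of the true-score variance is the same as above.
True-score variance = [0.80 + 0.70] + 1.42 = 1.5 + 1.42 = 2.92.
Reliability = 2.92 / 3.42 = 0.854.

0.854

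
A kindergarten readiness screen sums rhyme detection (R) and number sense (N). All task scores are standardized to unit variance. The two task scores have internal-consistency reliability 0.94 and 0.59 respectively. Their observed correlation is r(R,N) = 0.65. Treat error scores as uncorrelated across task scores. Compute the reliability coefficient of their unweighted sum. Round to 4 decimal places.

0.8576

Var(R+N) = 2 + 2·[0.65] = 2 + 1.3 = 3.3.
With uncorrelated errors the cross-covariances are all true-score covariance, so they carry over unchanged; only the diagonal terms shrink to ρᵢσᵢ².
True-score variance = [0.94 + 0.59] + 1.3 = 1.53 + 1.3 = 2.83.
Reliability = 2.83 / 3.3 = 0.8576.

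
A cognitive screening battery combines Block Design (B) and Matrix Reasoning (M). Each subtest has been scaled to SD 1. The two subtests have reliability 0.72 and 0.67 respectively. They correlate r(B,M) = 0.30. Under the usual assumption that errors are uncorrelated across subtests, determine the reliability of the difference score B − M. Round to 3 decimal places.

Var(B−M) = 1 + 1 − 2·0.30 = 2 − 0.6 = 1.4.
Under uncorrelated errors the observed covariances equal the true-score covariances, so only the own-variance terms attenuate.
True-score variance = [0.72 + 0.67] − 0.6 = 1.39 − 0.6 = 0.79.
Reliability = 0.79 / 1.4 = 0.564.

0.564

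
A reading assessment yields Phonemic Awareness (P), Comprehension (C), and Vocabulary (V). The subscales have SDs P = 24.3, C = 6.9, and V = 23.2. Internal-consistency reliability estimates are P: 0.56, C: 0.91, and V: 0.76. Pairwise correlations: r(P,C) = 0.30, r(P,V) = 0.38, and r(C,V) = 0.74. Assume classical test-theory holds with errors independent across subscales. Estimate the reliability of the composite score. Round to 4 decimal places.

Var(P+C+V) = 24.3² + 6.9² + 23.2² + 2·[24.3·6.9·0.30 + 24.3·23.2·0.38 + 6.9·23.2·0.74] = 1176.34 + 765.978 = 1942.32.
Because errors are independent across components, Cov(Tᵢ,Tⱼ) = Cov(Xᵢ,Xⱼ); the off-diagonal part of the true-score variance is the same as above.
True-score variance = [24.3²·0.56 + 6.9²·0.91 + 23.2²·0.76] + 765.978 = 783.062 + 765.978 = 1549.04.
Reliability = 1549.04 / 1942.32 = 0.7975.

0.7975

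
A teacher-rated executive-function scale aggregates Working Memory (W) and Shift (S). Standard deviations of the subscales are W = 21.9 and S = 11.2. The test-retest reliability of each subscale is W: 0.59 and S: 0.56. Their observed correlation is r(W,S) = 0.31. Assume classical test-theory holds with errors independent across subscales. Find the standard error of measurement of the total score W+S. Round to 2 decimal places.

15.87

Var(total) = 605.05 + 152.074 = 757.124.
True-score variance = 353.216 + 152.074 = 505.29, so reliability = 0.6674.
Error variance = 757.124 − 505.29 = 251.834; SEM = √251.834 = 15.87.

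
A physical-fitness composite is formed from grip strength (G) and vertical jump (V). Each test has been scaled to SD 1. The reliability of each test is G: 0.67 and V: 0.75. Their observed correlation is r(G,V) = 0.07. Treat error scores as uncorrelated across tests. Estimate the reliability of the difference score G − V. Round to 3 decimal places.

Var(G−V) = 1 + 1 − 2·0.07 = 2 − 0.14 = 1.86.
Under uncorrelated errors the observed covariances equal the true-score covariances, so only the own-variance terms attenuate.
True-score variance = [0.67 + 0.75] − 0.14 = 1.42 − 0.14 = 1.28.
Reliability = 1.28 / 1.86 = 0.688.

0.688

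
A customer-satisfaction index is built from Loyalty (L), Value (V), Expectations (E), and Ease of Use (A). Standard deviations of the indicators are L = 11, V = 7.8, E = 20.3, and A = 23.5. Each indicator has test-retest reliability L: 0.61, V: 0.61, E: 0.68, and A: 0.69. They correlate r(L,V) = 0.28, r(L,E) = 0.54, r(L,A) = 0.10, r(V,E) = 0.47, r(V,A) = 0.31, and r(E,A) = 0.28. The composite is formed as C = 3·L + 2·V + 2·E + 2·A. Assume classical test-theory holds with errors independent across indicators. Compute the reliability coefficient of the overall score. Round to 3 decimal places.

0.815

Var(C) = 3²·11² + 2²·7.8² + 2²·20.3² + 2²·23.5² + 2·[6·11·7.8·0.28 + 6·11·20.3·0.54 + 6·11·23.5·0.10 + 4·7.8·20.3·0.47 + 4·7.8·23.5·0.31 + 4·20.3·23.5·0.28] = 5189.72 + 4164.01 = 9353.73.
Under uncorrelated errors the observed covariances equal the true-score covariances, so only the own-variance terms attenuate.
True-score variance = [3²·11²·0.61 + 2²·7.8²·0.61 + 2²·20.3²·0.68 + 2²·23.5²·0.69] + 4164.01 = 3457.83 + 4164.01 = 7621.84.
Reliability = 7621.84 / 9353.73 = 0.815.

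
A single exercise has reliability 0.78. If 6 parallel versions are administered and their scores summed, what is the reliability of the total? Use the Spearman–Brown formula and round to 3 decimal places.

ρ_k = kρ / (1 + (k−1)ρ) = 6·0.78 / (1 + 5·0.78) = 4.680 / 4.900 = 0.955.

0.955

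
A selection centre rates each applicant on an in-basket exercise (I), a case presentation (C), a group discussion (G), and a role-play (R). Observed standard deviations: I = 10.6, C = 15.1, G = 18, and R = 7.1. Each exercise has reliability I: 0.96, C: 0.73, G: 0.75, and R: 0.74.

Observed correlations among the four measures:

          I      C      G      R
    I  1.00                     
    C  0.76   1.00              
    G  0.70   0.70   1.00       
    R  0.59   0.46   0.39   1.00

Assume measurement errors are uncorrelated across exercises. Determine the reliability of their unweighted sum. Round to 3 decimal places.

0.915

Var(I+C+G+R) = 10.6² + 15.1² + 18² + 7.1² + 2·[10.6·15.1·0.76 + 10.6·18·0.70 + 10.6·7.1·0.59 + 15.1·18·0.70 + 15.1·7.1·0.46 + 18·7.1·0.39] = 714.78 + 1178.06 = 1892.84.
With uncorrelated errors the cross-covariances are all true-score covariance, so they carry over unchanged; only the diagonal terms shrink to ρᵢσᵢ².
True-score variance = [10.6²·0.96 + 15.1²·0.73 + 18²·0.75 + 7.1²·0.74] + 1178.06 = 554.616 + 1178.06 = 1732.67.
Reliability = 1732.67 / 1892.84 = 0.915.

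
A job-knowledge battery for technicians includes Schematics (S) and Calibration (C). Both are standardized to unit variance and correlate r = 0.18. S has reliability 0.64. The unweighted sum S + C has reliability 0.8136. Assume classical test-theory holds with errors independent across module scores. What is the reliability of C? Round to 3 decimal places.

0.920

Var(S+C) = 2 + 2·0.18 = 2.360.
True-score variance = ρ_S + ρ_C + 2·0.18, so 0.8136 = (0.64 + ρ_C + 0.36) / 2.360.
ρ_C = 0.8136·2.360 − 0.64 − 0.36 = 0.920.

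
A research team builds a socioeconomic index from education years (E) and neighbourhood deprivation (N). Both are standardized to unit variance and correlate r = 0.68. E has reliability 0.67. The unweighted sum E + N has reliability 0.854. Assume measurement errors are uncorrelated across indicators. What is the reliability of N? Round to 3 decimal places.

0.839

Var(E+N) = 2 + 2·0.68 = 3.360.
True-score variance = ρ_E + ρ_N + 2·0.68, so 0.854 = (0.67 + ρ_N + 1.36) / 3.360.
ρ_N = 0.854·3.360 − 0.67 − 1.36 = 0.839.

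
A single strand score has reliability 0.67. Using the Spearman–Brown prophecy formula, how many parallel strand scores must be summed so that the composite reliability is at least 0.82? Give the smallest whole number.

3

k ≥ ρ*(1−ρ₁)/(ρ₁(1−ρ*)) = 0.82·0.33 / (0.67·0.18) = 2.244.
Smallest integer k = 3.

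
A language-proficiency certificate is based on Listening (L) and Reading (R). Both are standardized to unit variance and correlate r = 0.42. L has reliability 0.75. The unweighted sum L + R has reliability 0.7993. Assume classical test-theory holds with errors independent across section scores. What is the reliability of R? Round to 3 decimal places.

0.680

Var(L+R) = 2 + 2·0.42 = 2.840.
True-score variance = ρ_L + ρ_R + 2·0.42, so 0.7993 = (0.75 + ρ_R + 0.84) / 2.840.
ρ_R = 0.7993·2.840 − 0.75 − 0.84 = 0.680.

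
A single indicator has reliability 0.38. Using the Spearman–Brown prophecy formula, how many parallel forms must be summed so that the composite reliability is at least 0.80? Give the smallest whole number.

7

k ≥ ρ*(1−ρ₁)/(ρ₁(1−ρ*)) = 0.80·0.62 / (0.38·0.20) = 6.526.
Smallest integer k = 7.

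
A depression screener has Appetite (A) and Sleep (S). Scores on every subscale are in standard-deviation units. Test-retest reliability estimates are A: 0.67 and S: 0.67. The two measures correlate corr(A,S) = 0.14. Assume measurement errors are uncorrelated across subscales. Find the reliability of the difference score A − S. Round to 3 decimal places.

0.616

Var(A−S) = 1 + 1 − 2·0.14 = 2 − 0.28 = 1.72.
With uncorrelated errors the cross-covariances are all true-score covariance, so they carry over unchanged; only the diagonal terms shrink to ρᵢσᵢ².
True-score variance = [0.67 + 0.67] − 0.28 = 1.34 − 0.28 = 1.06.
Reliability = 1.06 / 1.72 = 0.616.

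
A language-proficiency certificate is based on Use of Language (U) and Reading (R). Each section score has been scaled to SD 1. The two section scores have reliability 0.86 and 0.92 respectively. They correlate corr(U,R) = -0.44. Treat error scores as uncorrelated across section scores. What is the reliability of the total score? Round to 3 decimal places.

Var(U+R) = 2 + 2·[(-0.44)] = 2 − 0.88 = 1.12.
Because errors are independent across components, Cov(Tᵢ,Tⱼ) = Cov(Xᵢ,Xⱼ); the off-diagonal part of the true-score variance is the same as above.
True-score variance = [0.86 + 0.92] − 0.88 = 1.78 − 0.88 = 0.9.
Reliability = 0.9 / 1.12 = 0.804.

0.804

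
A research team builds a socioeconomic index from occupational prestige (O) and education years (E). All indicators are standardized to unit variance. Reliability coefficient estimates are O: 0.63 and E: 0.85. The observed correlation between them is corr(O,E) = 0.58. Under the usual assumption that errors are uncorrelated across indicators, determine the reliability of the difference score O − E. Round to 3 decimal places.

0.381

Var(O−E) = 1 + 1 − 2·0.58 = 2 − 1.16 = 0.84.
Because errors are independent across components, Cov(Tᵢ,Tⱼ) = Cov(Xᵢ,Xⱼ); the off-diagonal part of the true-score variance is the same as above.
True-score variance = [0.63 + 0.85] − 1.16 = 1.48 − 1.16 = 0.32.
Reliability = 0.32 / 0.84 = 0.381.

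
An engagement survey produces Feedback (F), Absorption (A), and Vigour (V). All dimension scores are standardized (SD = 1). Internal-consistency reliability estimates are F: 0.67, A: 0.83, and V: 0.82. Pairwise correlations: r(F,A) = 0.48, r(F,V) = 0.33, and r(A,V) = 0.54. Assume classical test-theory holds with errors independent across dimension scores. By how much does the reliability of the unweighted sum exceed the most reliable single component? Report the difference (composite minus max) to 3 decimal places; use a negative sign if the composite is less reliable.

0.051

Var(sum) = 3 + 2.7 = 5.7; true-score variance = 2.32 + 2.7 = 5.02; composite reliability = 0.8807.
Max component reliability = 0.8300.
Difference = 0.8807 − 0.8300 = 0.051.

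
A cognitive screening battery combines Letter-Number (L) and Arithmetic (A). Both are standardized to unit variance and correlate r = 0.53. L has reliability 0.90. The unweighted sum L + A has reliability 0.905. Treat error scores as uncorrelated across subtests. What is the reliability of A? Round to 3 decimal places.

Var(L+A) = 2 + 2·0.53 = 3.060.
True-score variance = ρ_L + ρ_A + 2·0.53, so 0.905 = (0.90 + ρ_A + 1.06) / 3.060.
ρ_A = 0.905·3.060 − 0.90 − 1.06 = 0.809.

0.809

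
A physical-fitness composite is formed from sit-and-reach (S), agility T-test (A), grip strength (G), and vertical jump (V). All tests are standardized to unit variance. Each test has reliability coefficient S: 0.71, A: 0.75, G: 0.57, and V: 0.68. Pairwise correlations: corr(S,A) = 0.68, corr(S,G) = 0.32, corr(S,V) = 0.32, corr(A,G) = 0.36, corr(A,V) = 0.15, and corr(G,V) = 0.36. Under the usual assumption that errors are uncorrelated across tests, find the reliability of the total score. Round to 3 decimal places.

0.846

Var(S+A+G+V) = 4 + 2·[0.68 + 0.32 + 0.32 + 0.36 + 0.15 + 0.36] = 4 + 4.38 = 8.38.
With uncorrelated errors the cross-covariances are all true-score covariance, so they carry over unchanged; only the diagonal terms shrink to ρᵢσᵢ².
True-score variance = [0.71 + 0.75 + 0.57 + 0.68] + 4.38 = 2.71 + 4.38 = 7.09.
Reliability = 7.09 / 8.38 = 0.846.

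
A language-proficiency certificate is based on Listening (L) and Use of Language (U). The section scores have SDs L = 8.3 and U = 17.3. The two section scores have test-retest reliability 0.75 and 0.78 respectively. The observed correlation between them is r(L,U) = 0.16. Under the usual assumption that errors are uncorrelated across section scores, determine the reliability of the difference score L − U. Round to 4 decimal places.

0.7422

Var(L−U) = 8.3² + 17.3² − 2·8.3·17.3·0.16 = 368.18 − 45.9488 = 322.231.
Because errors are independent across components, Cov(Tᵢ,Tⱼ) = Cov(Xᵢ,Xⱼ); the off-diagonal part of the true-score variance is the same as above.
True-score variance = [8.3²·0.75 + 17.3²·0.78] − 45.9488 = 285.114 − 45.9488 = 239.165.
Reliability = 239.165 / 322.231 = 0.7422.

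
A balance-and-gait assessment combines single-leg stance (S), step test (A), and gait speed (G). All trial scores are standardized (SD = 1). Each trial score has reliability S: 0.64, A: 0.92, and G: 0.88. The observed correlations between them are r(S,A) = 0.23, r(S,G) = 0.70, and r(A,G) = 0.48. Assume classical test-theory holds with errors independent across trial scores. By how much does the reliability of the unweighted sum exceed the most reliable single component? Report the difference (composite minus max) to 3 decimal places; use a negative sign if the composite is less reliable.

Var(sum) = 3 + 2.82 = 5.82; true-score variance = 2.44 + 2.82 = 5.26; composite reliability = 0.9038.
Max component reliability = 0.9200.
Difference = 0.9038 − 0.9200 = -0.016.

-0.016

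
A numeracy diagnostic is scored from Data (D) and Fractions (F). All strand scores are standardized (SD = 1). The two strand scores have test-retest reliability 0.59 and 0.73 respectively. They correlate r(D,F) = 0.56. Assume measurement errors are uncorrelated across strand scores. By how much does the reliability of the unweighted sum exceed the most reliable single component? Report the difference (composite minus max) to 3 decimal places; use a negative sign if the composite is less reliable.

0.052

Var(sum) = 2 + 1.12 = 3.12; true-score variance = 1.32 + 1.12 = 2.44; composite reliability = 0.7821.
Max component reliability = 0.7300.
Difference = 0.7821 − 0.7300 = 0.052.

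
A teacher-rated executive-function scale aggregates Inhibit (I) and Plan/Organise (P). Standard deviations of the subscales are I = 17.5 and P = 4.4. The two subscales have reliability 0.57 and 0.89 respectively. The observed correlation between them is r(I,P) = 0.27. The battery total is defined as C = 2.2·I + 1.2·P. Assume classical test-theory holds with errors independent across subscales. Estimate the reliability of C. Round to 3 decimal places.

0.605

Var(C) = 2.2²·17.5² + 1.2²·4.4² + 2·[2.64·17.5·4.4·0.27] = 1510.13 + 109.771 = 1619.9.
With uncorrelated errors the cross-covariances are all true-score covariance, so they carry over unchanged; only the diagonal terms shrink to ρᵢσᵢ².
True-score variance = [2.2²·17.5²·0.57 + 1.2²·4.4²·0.89] + 109.771 = 869.694 + 109.771 = 979.465.
Reliability = 979.465 / 1619.9 = 0.605.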